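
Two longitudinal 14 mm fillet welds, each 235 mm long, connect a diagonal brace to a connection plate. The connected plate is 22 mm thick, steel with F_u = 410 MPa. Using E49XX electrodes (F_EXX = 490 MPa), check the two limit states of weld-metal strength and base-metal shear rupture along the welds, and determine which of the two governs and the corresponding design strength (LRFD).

φR_n ≈ 1030 kN (weld metal governs)

t_e = 0.707 × 14 = 9.898 mm; L = 470 mm.
Weld metal: φR_n = 0.75 × 0.6 × 490 × 9.898 × 470 × 10⁻³ = 1026 kN.
Base metal (shear rupture): φR_n = 0.75 × 0.6 × 410 × 22 × 470 × 10⁻³ = 1908 kN.
Governing: weld metal.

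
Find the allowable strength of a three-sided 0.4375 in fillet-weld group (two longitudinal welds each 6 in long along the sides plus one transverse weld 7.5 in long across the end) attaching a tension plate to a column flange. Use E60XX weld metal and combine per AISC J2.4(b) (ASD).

E60XX → F_EXX = 60 ksi.
t_e = 0.707 × 0.4375 = 0.3093 in.
R_nwl = 0.6 × 60 × 0.3093 × 12 = 133.6 kips (longitudinal, 2 welds).
R_nwt = 0.6 × 60 × 0.3093 × 7.5 = 83.51 kips (transverse, base value).
(i) R_nwl + R_nwt = 217.1 kips; (ii) 0.85 R_nwl + 1.5 R_nwt = 238.9 kips.
R_n = max = 238.9 kips [governs: (ii)]; R_n/Ω = 119.4 kips.

R_n/Ω ≈ 119 kips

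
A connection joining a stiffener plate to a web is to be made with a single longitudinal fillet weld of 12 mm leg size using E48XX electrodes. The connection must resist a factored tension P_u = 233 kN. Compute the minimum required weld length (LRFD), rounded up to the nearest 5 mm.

E48XX → F_EXX = 480 MPa.
Throat t_e = 0.707 × 12 = 8.484 mm.
φr_n = 0.75 × 0.6 × 480 × 8.484 × 10⁻³ = 1.833 kN/mm.
L_req = P_u / φr_n = 233 / 1.833 = 127.1 mm total.
Round up → use L = 130 mm.

L = 130 mm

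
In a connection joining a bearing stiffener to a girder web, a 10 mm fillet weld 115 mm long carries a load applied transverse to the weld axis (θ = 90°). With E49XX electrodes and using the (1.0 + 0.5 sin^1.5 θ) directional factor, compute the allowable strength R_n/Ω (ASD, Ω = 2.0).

E49XX → F_EXX = 490 MPa.
t_e = 0.707 × 10 = 7.07 mm; A_we = 7.07 × 115 = 813 mm².
Directional factor: 1.0 + 0.5 sin^1.5(90°) = 1.5.
F_nw = 0.6 × 490 × 1.5 = 441 MPa.
R_n/Ω = (441 × 813) / 2.0 × 10⁻³ = 179.3 kN.

R_n/Ω ≈ 179 kN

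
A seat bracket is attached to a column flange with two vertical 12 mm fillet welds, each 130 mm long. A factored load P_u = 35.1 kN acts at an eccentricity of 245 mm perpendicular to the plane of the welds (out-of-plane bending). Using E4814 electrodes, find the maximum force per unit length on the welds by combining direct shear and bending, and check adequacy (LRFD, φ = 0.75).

f_max ≈ 1530 N/mm; adequate

E48XX → F_EXX = 480 MPa.
L_w = 2 × 130 = 260 mm; section modulus (unit throat) S = 2 × L²/6 = 5633 mm².
Direct shear f_v = P/L_w = 35.1×10³/260 = 135 N/mm.
Moment M = P × e = 35.1×10³ × 245 = 8599500 N·mm; bending f_b = M/S = 1527 N/mm.
f_max = √(f_v² + f_b²) = √(135² + 1527²) = 1532 N/mm.
φr_n = 0.75 × 0.6 × 480 × (0.707 × 12) = 1833 N/mm → adequate.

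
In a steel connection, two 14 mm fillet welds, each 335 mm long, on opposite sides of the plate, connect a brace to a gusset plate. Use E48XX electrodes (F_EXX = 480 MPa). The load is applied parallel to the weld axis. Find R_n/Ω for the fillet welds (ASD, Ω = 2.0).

Effective throat t_e = 0.707 × 14 = 9.898 mm.
Total length L = 670 mm; A_we = 9.898 × 670 = 6632 mm².
F_nw = 0.6 F_EXX = 0.6 × 480 = 288 MPa.
R_n = 288 × 6632 × 10⁻³ = 1910 kN; R_n/Ω = 1910/2.0 = 955 kN.

R_n/Ω ≈ 955 kN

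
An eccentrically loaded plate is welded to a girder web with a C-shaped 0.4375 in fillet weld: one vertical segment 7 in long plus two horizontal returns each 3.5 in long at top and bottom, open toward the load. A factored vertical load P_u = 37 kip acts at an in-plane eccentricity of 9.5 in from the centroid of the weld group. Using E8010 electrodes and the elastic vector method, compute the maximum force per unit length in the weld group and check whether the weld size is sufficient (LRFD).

E80XX → F_EXX = 80 ksi.
Total weld length L_w = 14 in. Treat welds as unit-width lines.
Centroid: x̄ = 2×3.5×1.75 / 14 = 0.875 in from the vertical weld.
Polar moment about centroid: J = I_x + I_y = [7³/12 + 2×3.5×3.5²] + [7×0.875² + 2(3.5³/12 + 3.5×0.875²)] = 132.2 in³.
Direct shear f_v = P/L_w = 37 / 14 = 2.643 kip/in (vertical).
Torsion M = P·e = 37 × 9.5 = 351.5 kip·in.
Critical point at (x, y) = (2.625, 3.5) from centroid. f_tx = M·y/J = 9.306 kip/in; f_ty = M·x/J = 6.98 kip/in.
Resultant f_max = √[f_tx² + (f_v + f_ty)²] = √[9.306² + (2.643 + 6.98)²] = 13.39 kip/in.
Capacity per unit length: φr_n = 0.75 × 0.6 × 80 × (0.707 × 0.4375) = 11.14 kip/in.
13.39 > 11.14 → NOT adequate.

f_max ≈ 13.4 kip/in; NOT adequate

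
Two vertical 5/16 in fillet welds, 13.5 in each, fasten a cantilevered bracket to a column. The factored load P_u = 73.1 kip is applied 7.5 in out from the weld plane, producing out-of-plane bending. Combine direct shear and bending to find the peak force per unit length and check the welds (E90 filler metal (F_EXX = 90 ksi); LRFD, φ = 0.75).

L_w = 2 × 13.5 = 27 in; section modulus (unit throat) S = 2 × L²/6 = 60.75 in².
Direct shear f_v = P/L_w = 73.1/27 = 2.707 kip/in.
Moment M = P × e = 73.1 × 7.5 = 548.25 kip·in; bending f_b = M/S = 9.025 kip/in.
f_max = √(f_v² + f_b²) = √(2.707² + 9.025²) = 9.422 kip/in.
φr_n = 0.75 × 0.6 × 90 × (0.707 × 0.3125) = 8.948 kip/in → NOT adequate.

f_max ≈ 9.42 kip/in; NOT adequate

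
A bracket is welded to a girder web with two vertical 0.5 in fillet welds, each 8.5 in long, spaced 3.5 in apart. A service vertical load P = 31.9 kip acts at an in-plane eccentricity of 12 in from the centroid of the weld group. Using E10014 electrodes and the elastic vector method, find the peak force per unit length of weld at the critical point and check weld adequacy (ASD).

E100XX → F_EXX = 100 ksi.
Total weld length L_w = 17 in. Treat welds as unit-width lines.
Polar moment about centroid: J = 2[d³/12 + d(b/2)²] = 2[8.5³/12 + 8.5×1.75²] = 154.4 in³.
Direct shear f_v = P/L_w = 31.9 / 17 = 1.876 kip/in (vertical).
Torsion M = P·e = 31.9 × 12 = 382.8 kip·in.
Critical point at (x, y) = (1.75, 4.25) from centroid. f_tx = M·y/J = 10.54 kip/in; f_ty = M·x/J = 4.338 kip/in.
Resultant f_max = √[f_tx² + (f_v + f_ty)²] = √[10.54² + (1.876 + 4.338)²] = 12.23 kip/in.
Capacity per unit length: r_n/Ω = (1/2.0) × 0.6 × 100 × (0.707 × 0.5) = 10.6 kip/in.
12.23 > 10.6 → NOT adequate.

f_max ≈ 12.2 kip/in; NOT adequate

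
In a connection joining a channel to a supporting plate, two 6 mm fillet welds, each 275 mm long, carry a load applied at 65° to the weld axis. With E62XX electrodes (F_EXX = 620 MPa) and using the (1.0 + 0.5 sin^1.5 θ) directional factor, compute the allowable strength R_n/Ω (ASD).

R_n/Ω ≈ 621 kN

t_e = 0.707 × 6 = 4.242 mm; A_we = 4.242 × 550 = 2333 mm².
Directional factor: 1.0 + 0.5 sin^1.5(65°) = 1.431.
F_nw = 0.6 × 620 × 1.431 = 532.5 MPa.
R_n/Ω = (532.5 × 2333) / 2.0 × 10⁻³ = 621.2 kN.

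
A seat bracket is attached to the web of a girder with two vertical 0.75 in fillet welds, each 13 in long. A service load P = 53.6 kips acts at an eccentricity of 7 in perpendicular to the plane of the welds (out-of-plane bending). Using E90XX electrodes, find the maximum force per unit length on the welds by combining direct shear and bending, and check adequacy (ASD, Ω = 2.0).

f_max ≈ 6.97 kip/in; adequate

E90XX → F_EXX = 90 ksi.
L_w = 2 × 13 = 26 in; section modulus (unit throat) S = 2 × L²/6 = 56.33 in².
Direct shear f_v = P/L_w = 53.6/26 = 2.062 kip/in.
Moment M = P × e = 53.6 × 7 = 375.2 kip·in; bending f_b = M/S = 6.66 kip/in.
f_max = √(f_v² + f_b²) = √(2.062² + 6.66²) = 6.972 kip/in.
r_n/Ω = (1/2.0) × 0.6 × 90 × (0.707 × 0.75) = 14.32 kip/in → adequate.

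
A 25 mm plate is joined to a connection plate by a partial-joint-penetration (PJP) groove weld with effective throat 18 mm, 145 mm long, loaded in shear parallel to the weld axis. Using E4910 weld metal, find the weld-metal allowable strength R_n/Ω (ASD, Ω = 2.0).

E49XX → F_EXX = 490 MPa.
Effective throat (given) t_e = 18 mm.
A_we = 18 × 145 = 2610 mm².
F_nw = 0.6 F_EXX = 294 MPa.
R_n/Ω = (294 × 2610) / 2.0 × 10⁻³ = 383.7 kN.

R_n/Ω ≈ 384 kN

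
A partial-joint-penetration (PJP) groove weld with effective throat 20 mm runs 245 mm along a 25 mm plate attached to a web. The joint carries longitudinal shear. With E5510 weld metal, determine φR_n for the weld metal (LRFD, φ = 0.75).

φR_n ≈ 1210 kN

E55XX → F_EXX = 550 MPa.
Effective throat (given) t_e = 20 mm.
A_we = 20 × 245 = 4900 mm².
F_nw = 0.6 F_EXX = 330 MPa.
φR_n = 0.75 × 330 × 4900 × 10⁻³ = 1213 kN.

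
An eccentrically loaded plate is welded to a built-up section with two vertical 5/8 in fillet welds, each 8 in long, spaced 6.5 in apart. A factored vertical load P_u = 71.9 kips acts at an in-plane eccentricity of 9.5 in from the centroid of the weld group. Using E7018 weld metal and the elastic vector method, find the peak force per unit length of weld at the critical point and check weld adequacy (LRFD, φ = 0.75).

E70XX → F_EXX = 70 ksi.
Total weld length L_w = 16 in. Treat welds as unit-width lines.
Polar moment about centroid: J = 2[d³/12 + d(b/2)²] = 2[8³/12 + 8×3.25²] = 254.3 in³.
Direct shear f_v = P/L_w = 71.9 / 16 = 4.494 kip/in (vertical).
Torsion M = P·e = 71.9 × 9.5 = 683.05 kip·in.
Critical point at (x, y) = (3.25, 4) from centroid. f_tx = M·y/J = 10.74 kip/in; f_ty = M·x/J = 8.728 kip/in.
Resultant f_max = √[f_tx² + (f_v + f_ty)²] = √[10.74² + (4.494 + 8.728)²] = 17.04 kip/in.
Capacity per unit length: φr_n = 0.75 × 0.6 × 70 × (0.707 × 0.625) = 13.92 kip/in.
17.04 > 13.92 → NOT adequate.

f_max ≈ 17 kip/in; NOT adequate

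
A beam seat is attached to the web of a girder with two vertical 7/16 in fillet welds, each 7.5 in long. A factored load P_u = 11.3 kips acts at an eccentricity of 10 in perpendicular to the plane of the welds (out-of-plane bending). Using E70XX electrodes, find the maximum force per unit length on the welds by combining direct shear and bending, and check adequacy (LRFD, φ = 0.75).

E70XX → F_EXX = 70 ksi.
L_w = 2 × 7.5 = 15 in; section modulus (unit throat) S = 2 × L²/6 = 18.75 in².
Direct shear f_v = P/L_w = 11.3/15 = 0.7533 kip/in.
Moment M = P × e = 11.3 × 10 = 113 kip·in; bending f_b = M/S = 6.027 kip/in.
f_max = √(f_v² + f_b²) = √(0.7533² + 6.027²) = 6.074 kip/in.
φr_n = 0.75 × 0.6 × 70 × (0.707 × 0.4375) = 9.743 kip/in → adequate.

f_max ≈ 6.07 kip/in; adequate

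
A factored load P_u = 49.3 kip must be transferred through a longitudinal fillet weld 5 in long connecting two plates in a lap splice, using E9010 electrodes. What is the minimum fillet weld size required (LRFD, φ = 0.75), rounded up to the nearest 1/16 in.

E90XX → F_EXX = 90 ksi.
Total weld length L = 5 in.
Required throat t_e = P_u / (φ × 0.6 F_EXX × L) = 49.3 / (0.75 × 0.6 × 90 × 5) = 0.2435 in.
Required leg w = t_e / 0.707 = 0.3444 in → use 3/8 in.

w = 3/8 in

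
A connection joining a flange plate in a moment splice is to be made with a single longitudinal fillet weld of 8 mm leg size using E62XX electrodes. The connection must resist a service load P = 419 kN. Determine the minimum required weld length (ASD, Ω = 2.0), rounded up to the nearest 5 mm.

E62XX → F_EXX = 620 MPa.
Throat t_e = 0.707 × 8 = 5.656 mm.
r_n/Ω = (0.6 × 620 × 5.656) / 2.0 = 1052 N/mm = 1.052 kN/mm.
L_req = P / (r_n/Ω) = 419 / 1.052 = 398.3 mm total.
Round up → use L = 400 mm.

L = 400 mm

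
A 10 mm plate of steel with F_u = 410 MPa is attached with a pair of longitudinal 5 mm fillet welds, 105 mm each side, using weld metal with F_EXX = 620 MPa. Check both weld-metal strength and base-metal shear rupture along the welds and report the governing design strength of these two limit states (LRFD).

t_e = 0.707 × 5 = 3.535 mm; L = 210 mm.
Weld metal: φR_n = 0.75 × 0.6 × 620 × 3.535 × 210 × 10⁻³ = 207.1 kN.
Base metal (shear rupture): φR_n = 0.75 × 0.6 × 410 × 10 × 210 × 10⁻³ = 387.5 kN.
Governing: weld metal.

φR_n ≈ 207 kN (weld metal governs)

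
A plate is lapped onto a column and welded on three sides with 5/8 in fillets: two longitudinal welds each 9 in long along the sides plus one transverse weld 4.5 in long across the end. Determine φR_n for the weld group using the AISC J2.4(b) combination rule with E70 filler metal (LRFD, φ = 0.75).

φR_n ≈ 313 kip

E70XX → F_EXX = 70 ksi.
t_e = 0.707 × 0.625 = 0.4419 in.
R_nwl = 0.6 × 70 × 0.4419 × 18 = 334.1 kip (longitudinal, 2 welds).
R_nwt = 0.6 × 70 × 0.4419 × 4.5 = 83.51 kip (transverse, base value).
(i) R_nwl + R_nwt = 417.6 kip; (ii) 0.85 R_nwl + 1.5 R_nwt = 409.2 kip.
R_n = max = 417.6 kip [governs: (i)]; φR_n = 313.2 kip.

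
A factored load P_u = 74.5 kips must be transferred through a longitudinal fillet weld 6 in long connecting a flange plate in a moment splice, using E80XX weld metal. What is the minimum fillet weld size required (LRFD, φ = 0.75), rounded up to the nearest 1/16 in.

w = 1/2 in

E80XX → F_EXX = 80 ksi.
Total weld length L = 6 in.
Required throat t_e = P_u / (φ × 0.6 F_EXX × L) = 74.5 / (0.75 × 0.6 × 80 × 6) = 0.3449 in.
Required leg w = t_e / 0.707 = 0.4878 in → use 1/2 in.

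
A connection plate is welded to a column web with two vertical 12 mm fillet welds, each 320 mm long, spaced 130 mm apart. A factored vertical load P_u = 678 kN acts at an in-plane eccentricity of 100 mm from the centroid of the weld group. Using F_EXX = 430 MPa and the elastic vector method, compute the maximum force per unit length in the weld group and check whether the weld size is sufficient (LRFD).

Total weld length L_w = 640 mm. Treat welds as unit-width lines.
Polar moment about centroid: J = 2[d³/12 + d(b/2)²] = 2[320³/12 + 320×65²] = 8165000 mm³.
Direct shear f_v = P/L_w = 678×10³ / 640 = 1059 N/mm (vertical).
Torsion M = P·e = 678×10³ × 100 = 67800000 N·mm.
Critical point at (x, y) = (65, 160) from centroid. f_tx = M·y/J = 1329 N/mm; f_ty = M·x/J = 539.7 N/mm.
Resultant f_max = √[f_tx² + (f_v + f_ty)²] = √[1329² + (1059 + 539.7)²] = 2079 N/mm.
Capacity per unit length: φr_n = 0.75 × 0.6 × 430 × (0.707 × 12) = 1642 N/mm.
2079 > 1642 → NOT adequate.

f_max ≈ 2080 N/mm; NOT adequate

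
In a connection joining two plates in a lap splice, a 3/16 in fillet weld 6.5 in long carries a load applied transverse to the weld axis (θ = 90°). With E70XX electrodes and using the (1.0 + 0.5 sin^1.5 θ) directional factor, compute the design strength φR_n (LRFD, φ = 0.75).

φR_n ≈ 40.7 kips

E70XX → F_EXX = 70 ksi.
t_e = 0.707 × 0.1875 = 0.1326 in; A_we = 0.1326 × 6.5 = 0.8617 in².
Directional factor: 1.0 + 0.5 sin^1.5(90°) = 1.5.
F_nw = 0.6 × 70 × 1.5 = 63 ksi.
φR_n = 0.75 × 63 × 0.8617 = 40.71 kips.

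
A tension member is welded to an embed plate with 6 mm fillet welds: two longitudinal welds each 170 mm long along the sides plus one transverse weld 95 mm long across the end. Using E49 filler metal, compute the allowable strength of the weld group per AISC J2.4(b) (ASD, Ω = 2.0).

R_n/Ω ≈ 271 kN

E49XX → F_EXX = 490 MPa.
t_e = 0.707 × 6 = 4.242 mm.
R_nwl = 0.6 × 490 × 4.242 × 340 × 10⁻³ = 424 kN (longitudinal, 2 welds).
R_nwt = 0.6 × 490 × 4.242 × 95 × 10⁻³ = 118.5 kN (transverse, base value).
(i) R_nwl + R_nwt = 542.5 kN; (ii) 0.85 R_nwl + 1.5 R_nwt = 538.1 kN.
R_n = max = 542.5 kN [governs: (i)]; R_n/Ω = 271.3 kN.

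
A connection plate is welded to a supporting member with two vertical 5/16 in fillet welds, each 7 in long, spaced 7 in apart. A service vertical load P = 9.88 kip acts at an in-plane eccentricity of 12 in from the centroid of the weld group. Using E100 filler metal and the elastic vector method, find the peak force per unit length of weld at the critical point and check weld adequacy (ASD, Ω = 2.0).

f_max ≈ 3.11 kip/in; adequate

E100XX → F_EXX = 100 ksi.
Total weld length L_w = 14 in. Treat welds as unit-width lines.
Polar moment about centroid: J = 2[d³/12 + d(b/2)²] = 2[7³/12 + 7×3.5²] = 228.7 in³.
Direct shear f_v = P/L_w = 9.88 / 14 = 0.7057 kip/in (vertical).
Torsion M = P·e = 9.88 × 12 = 118.56 kip·in.
Critical point at (x, y) = (3.5, 3.5) from centroid. f_tx = M·y/J = 1.815 kip/in; f_ty = M·x/J = 1.815 kip/in.
Resultant f_max = √[f_tx² + (f_v + f_ty)²] = √[1.815² + (0.7057 + 1.815)²] = 3.106 kip/in.
Capacity per unit length: r_n/Ω = (1/2.0) × 0.6 × 100 × (0.707 × 0.3125) = 6.628 kip/in.
3.106 ≤ 6.628 → adequate.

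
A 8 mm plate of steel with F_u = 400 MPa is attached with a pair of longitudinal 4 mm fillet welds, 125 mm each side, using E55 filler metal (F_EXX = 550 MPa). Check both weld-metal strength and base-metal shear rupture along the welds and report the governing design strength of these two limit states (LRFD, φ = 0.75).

φR_n ≈ 175 kN (weld metal governs)

t_e = 0.707 × 4 = 2.828 mm; L = 250 mm.
Weld metal: φR_n = 0.75 × 0.6 × 550 × 2.828 × 250 × 10⁻³ = 175 kN.
Base metal (shear rupture): φR_n = 0.75 × 0.6 × 400 × 8 × 250 × 10⁻³ = 360 kN.
Governing: weld metal.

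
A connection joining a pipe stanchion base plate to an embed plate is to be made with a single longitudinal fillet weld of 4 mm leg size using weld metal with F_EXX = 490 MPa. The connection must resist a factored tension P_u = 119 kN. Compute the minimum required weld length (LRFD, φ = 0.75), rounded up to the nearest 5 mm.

L = 195 mm

Throat t_e = 0.707 × 4 = 2.828 mm.
φr_n = 0.75 × 0.6 × 490 × 2.828 × 10⁻³ = 0.6236 kN/mm.
L_req = P_u / φr_n = 119 / 0.6236 = 190.8 mm total.
Round up → use L = 195 mm.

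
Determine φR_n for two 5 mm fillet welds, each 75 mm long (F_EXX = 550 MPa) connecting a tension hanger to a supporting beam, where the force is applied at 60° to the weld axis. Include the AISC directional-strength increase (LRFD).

t_e = 0.707 × 5 = 3.535 mm; A_we = 3.535 × 150 = 530.2 mm².
Directional factor: 1.0 + 0.5 sin^1.5(60°) = 1.403.
F_nw = 0.6 × 550 × 1.403 = 463 MPa.
φR_n = 0.75 × 463 × 530.2 × 10⁻³ = 184.1 kN.

φR_n ≈ 184 kN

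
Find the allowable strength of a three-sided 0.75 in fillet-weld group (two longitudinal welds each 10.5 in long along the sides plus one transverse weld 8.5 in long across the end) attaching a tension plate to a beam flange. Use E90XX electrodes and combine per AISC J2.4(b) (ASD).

E90XX → F_EXX = 90 ksi.
t_e = 0.707 × 0.75 = 0.5302 in.
R_nwl = 0.6 × 90 × 0.5302 × 21 = 601.3 kip (longitudinal, 2 welds).
R_nwt = 0.6 × 90 × 0.5302 × 8.5 = 243.4 kip (transverse, base value).
(i) R_nwl + R_nwt = 844.7 kip; (ii) 0.85 R_nwl + 1.5 R_nwt = 876.2 kip.
R_n = max = 876.2 kip [governs: (ii)]; R_n/Ω = 438.1 kip.

R_n/Ω ≈ 438 kip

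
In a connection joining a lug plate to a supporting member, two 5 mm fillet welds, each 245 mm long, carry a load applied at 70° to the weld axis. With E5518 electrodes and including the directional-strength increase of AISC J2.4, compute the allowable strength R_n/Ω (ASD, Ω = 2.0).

E55XX → F_EXX = 550 MPa.
t_e = 0.707 × 5 = 3.535 mm; A_we = 3.535 × 490 = 1732 mm².
Directional factor: 1.0 + 0.5 sin^1.5(70°) = 1.455.
F_nw = 0.6 × 550 × 1.455 = 480.3 MPa.
R_n/Ω = (480.3 × 1732) / 2.0 × 10⁻³ = 416 kN.

R_n/Ω ≈ 416 kN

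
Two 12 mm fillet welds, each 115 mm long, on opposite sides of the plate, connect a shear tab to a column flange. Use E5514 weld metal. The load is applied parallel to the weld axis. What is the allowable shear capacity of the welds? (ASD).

E55XX → F_EXX = 550 MPa.
Effective throat t_e = 0.707 × 12 = 8.484 mm.
Total length L = 230 mm; A_we = 8.484 × 230 = 1951 mm².
F_nw = 0.6 F_EXX = 0.6 × 550 = 330 MPa.
R_n = 330 × 1951 × 10⁻³ = 643.9 kN; R_n/Ω = 643.9/2.0 = 322 kN.

R_n/Ω ≈ 322 kN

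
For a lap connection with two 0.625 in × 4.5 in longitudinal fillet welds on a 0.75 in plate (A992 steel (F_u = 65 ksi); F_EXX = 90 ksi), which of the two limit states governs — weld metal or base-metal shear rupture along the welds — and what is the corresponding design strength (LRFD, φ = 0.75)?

t_e = 0.707 × 0.625 = 0.4419 in; L = 9 in.
Weld metal: φR_n = 0.75 × 0.6 × 90 × 0.4419 × 9 = 161.1 kip.
Base metal (shear rupture): φR_n = 0.75 × 0.6 × 65 × 0.75 × 9 = 197.4 kip.
Governing: weld metal.

φR_n ≈ 161 kip (weld metal governs)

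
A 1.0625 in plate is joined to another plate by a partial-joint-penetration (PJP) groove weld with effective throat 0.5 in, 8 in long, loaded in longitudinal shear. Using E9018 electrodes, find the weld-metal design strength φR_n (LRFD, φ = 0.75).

φR_n ≈ 162 kips

E90XX → F_EXX = 90 ksi.
Effective throat (given) t_e = 0.5 in.
A_we = 0.5 × 8 = 4 in².
F_nw = 0.6 F_EXX = 54 ksi.
φR_n = 0.75 × 54 × 4 = 162 kips.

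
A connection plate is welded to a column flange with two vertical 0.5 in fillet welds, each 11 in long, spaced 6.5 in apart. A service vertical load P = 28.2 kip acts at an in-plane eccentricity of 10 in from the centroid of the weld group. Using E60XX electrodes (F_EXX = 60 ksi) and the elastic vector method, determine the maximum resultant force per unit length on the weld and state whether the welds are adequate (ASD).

Total weld length L_w = 22 in. Treat welds as unit-width lines.
Polar moment about centroid: J = 2[d³/12 + d(b/2)²] = 2[11³/12 + 11×3.25²] = 454.2 in³.
Direct shear f_v = P/L_w = 28.2 / 22 = 1.282 kip/in (vertical).
Torsion M = P·e = 28.2 × 10 = 282 kip·in.
Critical point at (x, y) = (3.25, 5.5) from centroid. f_tx = M·y/J = 3.415 kip/in; f_ty = M·x/J = 2.018 kip/in.
Resultant f_max = √[f_tx² + (f_v + f_ty)²] = √[3.415² + (1.282 + 2.018)²] = 4.748 kip/in.
Capacity per unit length: r_n/Ω = (1/2.0) × 0.6 × 60 × (0.707 × 0.5) = 6.363 kip/in.
4.748 ≤ 6.363 → adequate.

f_max ≈ 4.75 kip/in; adequate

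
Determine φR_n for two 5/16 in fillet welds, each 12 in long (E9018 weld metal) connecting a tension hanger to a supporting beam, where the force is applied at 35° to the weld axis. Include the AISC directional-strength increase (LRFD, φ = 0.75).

E90XX → F_EXX = 90 ksi.
t_e = 0.707 × 0.3125 = 0.2209 in; A_we = 0.2209 × 24 = 5.302 in².
Directional factor: 1.0 + 0.5 sin^1.5(35°) = 1.217.
F_nw = 0.6 × 90 × 1.217 = 65.73 ksi.
φR_n = 0.75 × 65.73 × 5.302 = 261.4 kips.

φR_n ≈ 261 kips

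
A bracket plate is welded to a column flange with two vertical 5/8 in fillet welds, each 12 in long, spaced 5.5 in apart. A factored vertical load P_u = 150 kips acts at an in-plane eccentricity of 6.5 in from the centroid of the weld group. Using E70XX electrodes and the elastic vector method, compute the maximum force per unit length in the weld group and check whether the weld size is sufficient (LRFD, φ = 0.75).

E70XX → F_EXX = 70 ksi.
Total weld length L_w = 24 in. Treat welds as unit-width lines.
Polar moment about centroid: J = 2[d³/12 + d(b/2)²] = 2[12³/12 + 12×2.75²] = 469.5 in³.
Direct shear f_v = P/L_w = 150 / 24 = 6.25 kip/in (vertical).
Torsion M = P·e = 150 × 6.5 = 975 kip·in.
Critical point at (x, y) = (2.75, 6) from centroid. f_tx = M·y/J = 12.46 kip/in; f_ty = M·x/J = 5.711 kip/in.
Resultant f_max = √[f_tx² + (f_v + f_ty)²] = √[12.46² + (6.25 + 5.711)²] = 17.27 kip/in.
Capacity per unit length: φr_n = 0.75 × 0.6 × 70 × (0.707 × 0.625) = 13.92 kip/in.
17.27 > 13.92 → NOT adequate.

f_max ≈ 17.3 kip/in; NOT adequate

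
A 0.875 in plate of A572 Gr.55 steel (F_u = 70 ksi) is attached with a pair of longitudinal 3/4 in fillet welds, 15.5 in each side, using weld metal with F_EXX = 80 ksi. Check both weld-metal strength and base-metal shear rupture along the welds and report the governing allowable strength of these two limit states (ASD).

R_n/Ω ≈ 395 kip (weld metal governs)

t_e = 0.707 × 0.75 = 0.5302 in; L = 31 in.
Weld metal: R_n/Ω = (1/2.0) × 0.6 × 80 × 0.5302 × 31 = 394.5 kip.
Base metal (shear rupture): R_n/Ω = (1/2.0) × 0.6 × 70 × 0.875 × 31 = 569.6 kip.
Governing: weld metal.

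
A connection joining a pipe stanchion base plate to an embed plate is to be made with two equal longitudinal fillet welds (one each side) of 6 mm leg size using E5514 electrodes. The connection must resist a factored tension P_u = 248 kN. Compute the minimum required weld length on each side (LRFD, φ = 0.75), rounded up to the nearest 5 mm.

L = 120 mm on each side

E55XX → F_EXX = 550 MPa.
Throat t_e = 0.707 × 6 = 4.242 mm.
φr_n = 0.75 × 0.6 × 550 × 4.242 × 10⁻³ = 1.05 kN/mm.
L_req = P_u / φr_n = 248 / 1.05 = 236.2 mm total.
Per side: 236.2 / 2 = 118.1 mm.
Round up → use L = 120 mm on each side.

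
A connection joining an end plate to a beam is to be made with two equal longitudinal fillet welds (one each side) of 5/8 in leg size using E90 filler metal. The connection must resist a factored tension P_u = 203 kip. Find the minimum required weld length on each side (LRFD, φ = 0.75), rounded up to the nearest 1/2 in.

L = 6 in on each side

E90XX → F_EXX = 90 ksi.
Throat t_e = 0.707 × 0.625 = 0.4419 in.
φr_n = 0.75 × 0.6 × 90 × 0.4419 = 17.9 kip/in.
L_req = P_u / φr_n = 203 / 17.9 = 11.34 in total.
Per side: 11.34 / 2 = 5.672 in.
Round up → use L = 6 in on each side.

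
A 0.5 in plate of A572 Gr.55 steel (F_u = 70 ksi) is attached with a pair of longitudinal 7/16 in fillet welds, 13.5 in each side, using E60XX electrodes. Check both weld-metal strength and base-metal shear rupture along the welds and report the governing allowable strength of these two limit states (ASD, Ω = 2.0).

R_n/Ω ≈ 150 kips (weld metal governs)

E60XX → F_EXX = 60 ksi.
t_e = 0.707 × 0.4375 = 0.3093 in; L = 27 in.
Weld metal: R_n/Ω = (1/2.0) × 0.6 × 60 × 0.3093 × 27 = 150.3 kips.
Base metal (shear rupture): R_n/Ω = (1/2.0) × 0.6 × 70 × 0.5 × 27 = 283.5 kips.
Governing: weld metal.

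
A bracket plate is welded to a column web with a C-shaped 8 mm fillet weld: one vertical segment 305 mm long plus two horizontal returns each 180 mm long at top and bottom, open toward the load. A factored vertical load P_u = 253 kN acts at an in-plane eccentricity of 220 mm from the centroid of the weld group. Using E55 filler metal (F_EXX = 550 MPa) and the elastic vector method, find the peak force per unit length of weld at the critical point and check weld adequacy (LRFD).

f_max ≈ 1140 N/mm; adequate

Total weld length L_w = 665 mm. Treat welds as unit-width lines.
Centroid: x̄ = 2×180×90 / 665 = 48.72 mm from the vertical weld.
Polar moment about centroid: J = I_x + I_y = [305³/12 + 2×180×152.5²] + [305×48.72² + 2(180³/12 + 180×41.28²)] = 13050000 mm³.
Direct shear f_v = P/L_w = 253×10³ / 665 = 380.5 N/mm (vertical).
Torsion M = P·e = 253×10³ × 220 = 55660000 N·mm.
Critical point at (x, y) = (131.3, 152.5) from centroid. f_tx = M·y/J = 650.6 N/mm; f_ty = M·x/J = 560.1 N/mm.
Resultant f_max = √[f_tx² + (f_v + f_ty)²] = √[650.6² + (380.5 + 560.1)²] = 1144 N/mm.
Capacity per unit length: φr_n = 0.75 × 0.6 × 550 × (0.707 × 8) = 1400 N/mm.
1144 ≤ 1400 → adequate.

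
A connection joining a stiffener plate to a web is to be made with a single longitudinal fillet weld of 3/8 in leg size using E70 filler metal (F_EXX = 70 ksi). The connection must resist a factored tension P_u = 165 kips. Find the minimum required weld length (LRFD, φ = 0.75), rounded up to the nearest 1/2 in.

Throat t_e = 0.707 × 0.375 = 0.2651 in.
φr_n = 0.75 × 0.6 × 70 × 0.2651 = 8.351 kips/in.
L_req = P_u / φr_n = 165 / 8.351 = 19.76 in total.
Round up → use L = 20 in.

L = 20 in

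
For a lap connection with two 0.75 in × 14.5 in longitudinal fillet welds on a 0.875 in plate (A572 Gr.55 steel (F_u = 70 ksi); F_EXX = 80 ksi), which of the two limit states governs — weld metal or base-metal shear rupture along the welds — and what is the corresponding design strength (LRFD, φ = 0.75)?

φR_n ≈ 554 kip (weld metal governs)

t_e = 0.707 × 0.75 = 0.5302 in; L = 29 in.
Weld metal: φR_n = 0.75 × 0.6 × 80 × 0.5302 × 29 = 553.6 kip.
Base metal (shear rupture): φR_n = 0.75 × 0.6 × 70 × 0.875 × 29 = 799.3 kip.
Governing: weld metal.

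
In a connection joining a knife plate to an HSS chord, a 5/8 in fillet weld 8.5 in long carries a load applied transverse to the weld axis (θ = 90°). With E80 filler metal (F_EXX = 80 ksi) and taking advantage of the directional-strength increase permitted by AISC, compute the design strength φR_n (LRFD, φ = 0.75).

t_e = 0.707 × 0.625 = 0.4419 in; A_we = 0.4419 × 8.5 = 3.756 in².
Directional factor: 1.0 + 0.5 sin^1.5(90°) = 1.5.
F_nw = 0.6 × 80 × 1.5 = 72 ksi.
φR_n = 0.75 × 72 × 3.756 = 202.8 kips.

φR_n ≈ 203 kips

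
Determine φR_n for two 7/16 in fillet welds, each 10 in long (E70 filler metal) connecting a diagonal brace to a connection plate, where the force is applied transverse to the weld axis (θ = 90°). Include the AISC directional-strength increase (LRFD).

φR_n ≈ 292 kip

E70XX → F_EXX = 70 ksi.
t_e = 0.707 × 0.4375 = 0.3093 in; A_we = 0.3093 × 20 = 6.186 in².
Directional factor: 1.0 + 0.5 sin^1.5(90°) = 1.5.
F_nw = 0.6 × 70 × 1.5 = 63 ksi.
φR_n = 0.75 × 63 × 6.186 = 292.3 kip.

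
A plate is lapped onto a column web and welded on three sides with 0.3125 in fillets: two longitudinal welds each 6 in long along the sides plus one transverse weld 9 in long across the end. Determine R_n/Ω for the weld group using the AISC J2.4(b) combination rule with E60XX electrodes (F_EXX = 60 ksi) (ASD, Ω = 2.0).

R_n/Ω ≈ 94.3 kips

t_e = 0.707 × 0.3125 = 0.2209 in.
R_nwl = 0.6 × 60 × 0.2209 × 12 = 95.44 kips (longitudinal, 2 welds).
R_nwt = 0.6 × 60 × 0.2209 × 9 = 71.58 kips (transverse, base value).
(i) R_nwl + R_nwt = 167 kips; (ii) 0.85 R_nwl + 1.5 R_nwt = 188.5 kips.
R_n = max = 188.5 kips [governs: (ii)]; R_n/Ω = 94.25 kips.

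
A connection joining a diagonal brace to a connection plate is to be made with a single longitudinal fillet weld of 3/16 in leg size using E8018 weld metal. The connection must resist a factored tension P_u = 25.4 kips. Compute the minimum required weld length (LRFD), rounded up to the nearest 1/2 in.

L = 5.5 in

E80XX → F_EXX = 80 ksi.
Throat t_e = 0.707 × 0.1875 = 0.1326 in.
φr_n = 0.75 × 0.6 × 80 × 0.1326 = 4.772 kips/in.
L_req = P_u / φr_n = 25.4 / 4.772 = 5.322 in total.
Round up → use L = 5.5 in.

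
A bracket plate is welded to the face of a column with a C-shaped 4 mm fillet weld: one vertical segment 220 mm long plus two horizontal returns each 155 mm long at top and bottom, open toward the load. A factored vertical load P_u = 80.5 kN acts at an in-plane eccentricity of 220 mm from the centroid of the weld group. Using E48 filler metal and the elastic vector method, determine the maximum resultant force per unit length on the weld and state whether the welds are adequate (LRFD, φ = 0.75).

E48XX → F_EXX = 480 MPa.
Total weld length L_w = 530 mm. Treat welds as unit-width lines.
Centroid: x̄ = 2×155×77.5 / 530 = 45.33 mm from the vertical weld.
Polar moment about centroid: J = I_x + I_y = [220³/12 + 2×155×110²] + [220×45.33² + 2(155³/12 + 155×32.17²)] = 6032000 mm³.
Direct shear f_v = P/L_w = 80.5×10³ / 530 = 151.9 N/mm (vertical).
Torsion M = P·e = 80.5×10³ × 220 = 17710000 N·mm.
Critical point at (x, y) = (109.7, 110) from centroid. f_tx = M·y/J = 323 N/mm; f_ty = M·x/J = 322 N/mm.
Resultant f_max = √[f_tx² + (f_v + f_ty)²] = √[323² + (151.9 + 322)²] = 573.5 N/mm.
Capacity per unit length: φr_n = 0.75 × 0.6 × 480 × (0.707 × 4) = 610.8 N/mm.
573.5 ≤ 610.8 → adequate.

f_max ≈ 573 N/mm; adequate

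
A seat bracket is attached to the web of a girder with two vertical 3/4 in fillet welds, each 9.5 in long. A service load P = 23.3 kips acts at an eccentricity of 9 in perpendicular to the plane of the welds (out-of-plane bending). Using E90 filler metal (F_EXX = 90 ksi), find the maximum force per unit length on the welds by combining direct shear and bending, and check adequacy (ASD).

f_max ≈ 7.08 kip/in; adequate

L_w = 2 × 9.5 = 19 in; section modulus (unit throat) S = 2 × L²/6 = 30.08 in².
Direct shear f_v = P/L_w = 23.3/19 = 1.226 kip/in.
Moment M = P × e = 23.3 × 9 = 209.7 kip·in; bending f_b = M/S = 6.971 kip/in.
f_max = √(f_v² + f_b²) = √(1.226² + 6.971²) = 7.078 kip/in.
r_n/Ω = (1/2.0) × 0.6 × 90 × (0.707 × 0.75) = 14.32 kip/in → adequate.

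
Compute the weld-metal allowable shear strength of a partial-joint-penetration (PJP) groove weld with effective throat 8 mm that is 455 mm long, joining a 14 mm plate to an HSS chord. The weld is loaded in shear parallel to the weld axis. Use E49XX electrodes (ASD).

E49XX → F_EXX = 490 MPa.
Effective throat (given) t_e = 8 mm.
A_we = 8 × 455 = 3640 mm².
F_nw = 0.6 F_EXX = 294 MPa.
R_n/Ω = (294 × 3640) / 2.0 × 10⁻³ = 535.1 kN.

R_n/Ω ≈ 535 kN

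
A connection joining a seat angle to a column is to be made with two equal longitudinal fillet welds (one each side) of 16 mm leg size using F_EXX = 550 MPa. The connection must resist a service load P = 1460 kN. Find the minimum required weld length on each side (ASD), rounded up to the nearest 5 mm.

Throat t_e = 0.707 × 16 = 11.31 mm.
r_n/Ω = (0.6 × 550 × 11.31) / 2.0 = 1866 N/mm = 1.866 kN/mm.
L_req = P / (r_n/Ω) = 1460 / 1.866 = 782.2 mm total.
Per side: 782.2 / 2 = 391.1 mm.
Round up → use L = 395 mm on each side.

L = 395 mm on each side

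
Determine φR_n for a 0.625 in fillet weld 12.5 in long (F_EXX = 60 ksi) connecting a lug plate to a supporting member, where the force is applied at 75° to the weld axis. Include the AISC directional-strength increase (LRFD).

φR_n ≈ 220 kips

t_e = 0.707 × 0.625 = 0.4419 in; A_we = 0.4419 × 12.5 = 5.523 in².
Directional factor: 1.0 + 0.5 sin^1.5(75°) = 1.475.
F_nw = 0.6 × 60 × 1.475 = 53.09 ksi.
φR_n = 0.75 × 53.09 × 5.523 = 219.9 kips.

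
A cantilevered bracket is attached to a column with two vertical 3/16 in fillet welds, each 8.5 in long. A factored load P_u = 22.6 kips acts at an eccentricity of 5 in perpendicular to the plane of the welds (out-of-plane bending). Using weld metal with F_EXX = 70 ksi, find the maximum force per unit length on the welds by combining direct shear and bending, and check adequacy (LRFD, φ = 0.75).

L_w = 2 × 8.5 = 17 in; section modulus (unit throat) S = 2 × L²/6 = 24.08 in².
Direct shear f_v = P/L_w = 22.6/17 = 1.329 kip/in.
Moment M = P × e = 22.6 × 5 = 113 kip·in; bending f_b = M/S = 4.692 kip/in.
f_max = √(f_v² + f_b²) = √(1.329² + 4.692²) = 4.877 kip/in.
φr_n = 0.75 × 0.6 × 70 × (0.707 × 0.1875) = 4.176 kip/in → NOT adequate.

f_max ≈ 4.88 kip/in; NOT adequate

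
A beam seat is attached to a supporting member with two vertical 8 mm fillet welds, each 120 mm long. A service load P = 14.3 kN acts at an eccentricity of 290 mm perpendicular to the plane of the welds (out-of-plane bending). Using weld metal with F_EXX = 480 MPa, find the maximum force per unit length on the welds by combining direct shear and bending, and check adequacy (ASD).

f_max ≈ 866 N/mm; NOT adequate

L_w = 2 × 120 = 240 mm; section modulus (unit throat) S = 2 × L²/6 = 4800 mm².
Direct shear f_v = P/L_w = 14.3×10³/240 = 59.58 N/mm.
Moment M = P × e = 14.3×10³ × 290 = 4147000 N·mm; bending f_b = M/S = 864 N/mm.
f_max = √(f_v² + f_b²) = √(59.58² + 864²) = 866 N/mm.
r_n/Ω = (1/2.0) × 0.6 × 480 × (0.707 × 8) = 814.5 N/mm → NOT adequate.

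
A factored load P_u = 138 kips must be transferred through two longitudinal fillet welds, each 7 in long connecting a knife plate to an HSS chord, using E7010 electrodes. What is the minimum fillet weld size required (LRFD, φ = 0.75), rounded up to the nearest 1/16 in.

E70XX → F_EXX = 70 ksi.
Total weld length L = 14 in.
Required throat t_e = P_u / (φ × 0.6 F_EXX × L) = 138 / (0.75 × 0.6 × 70 × 14) = 0.3129 in.
Required leg w = t_e / 0.707 = 0.4426 in → use 1/2 in.

w = 1/2 in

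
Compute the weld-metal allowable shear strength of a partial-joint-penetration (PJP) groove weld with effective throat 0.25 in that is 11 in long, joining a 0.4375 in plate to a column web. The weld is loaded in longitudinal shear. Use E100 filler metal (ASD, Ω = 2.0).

E100XX → F_EXX = 100 ksi.
Effective throat (given) t_e = 0.25 in.
A_we = 0.25 × 11 = 2.75 in².
F_nw = 0.6 F_EXX = 60 ksi.
R_n/Ω = (60 × 2.75) / 2.0 = 82.5 kip.

R_n/Ω ≈ 82.5 kip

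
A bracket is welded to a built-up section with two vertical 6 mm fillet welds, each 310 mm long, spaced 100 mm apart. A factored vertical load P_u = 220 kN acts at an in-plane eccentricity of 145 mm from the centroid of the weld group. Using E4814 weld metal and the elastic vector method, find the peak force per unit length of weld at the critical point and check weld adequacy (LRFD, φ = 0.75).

E48XX → F_EXX = 480 MPa.
Total weld length L_w = 620 mm. Treat welds as unit-width lines.
Polar moment about centroid: J = 2[d³/12 + d(b/2)²] = 2[310³/12 + 310×50²] = 6515000 mm³.
Direct shear f_v = P/L_w = 220×10³ / 620 = 354.8 N/mm (vertical).
Torsion M = P·e = 220×10³ × 145 = 31900000 N·mm.
Critical point at (x, y) = (50, 155) from centroid. f_tx = M·y/J = 758.9 N/mm; f_ty = M·x/J = 244.8 N/mm.
Resultant f_max = √[f_tx² + (f_v + f_ty)²] = √[758.9² + (354.8 + 244.8)²] = 967.2 N/mm.
Capacity per unit length: φr_n = 0.75 × 0.6 × 480 × (0.707 × 6) = 916.3 N/mm.
967.2 > 916.3 → NOT adequate.

f_max ≈ 967 N/mm; NOT adequate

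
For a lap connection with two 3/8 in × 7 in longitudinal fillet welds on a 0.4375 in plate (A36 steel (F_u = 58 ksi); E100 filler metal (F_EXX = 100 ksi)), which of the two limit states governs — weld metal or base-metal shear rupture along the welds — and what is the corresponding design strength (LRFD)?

φR_n ≈ 160 kip (base-metal shear rupture governs)

t_e = 0.707 × 0.375 = 0.2651 in; L = 14 in.
Weld metal: φR_n = 0.75 × 0.6 × 100 × 0.2651 × 14 = 167 kip.
Base metal (shear rupture): φR_n = 0.75 × 0.6 × 58 × 0.4375 × 14 = 159.9 kip.
Governing: base-metal shear rupture.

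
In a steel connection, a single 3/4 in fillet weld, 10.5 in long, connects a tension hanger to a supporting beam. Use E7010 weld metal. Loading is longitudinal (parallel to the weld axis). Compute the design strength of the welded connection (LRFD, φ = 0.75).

E70XX → F_EXX = 70 ksi.
Effective throat t_e = 0.707 × 0.75 = 0.5302 in.
Total length L = 10.5 in; A_we = 0.5302 × 10.5 = 5.568 in².
F_nw = 0.6 F_EXX = 0.6 × 70 = 42 ksi.
φR_n = 0.75 × 42 × 5.568 = 175.4 kip.

φR_n ≈ 175 kip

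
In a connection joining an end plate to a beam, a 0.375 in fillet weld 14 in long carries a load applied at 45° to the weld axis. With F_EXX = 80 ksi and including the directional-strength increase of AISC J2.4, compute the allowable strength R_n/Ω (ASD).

R_n/Ω ≈ 116 kip

t_e = 0.707 × 0.375 = 0.2651 in; A_we = 0.2651 × 14 = 3.712 in².
Directional factor: 1.0 + 0.5 sin^1.5(45°) = 1.297.
F_nw = 0.6 × 80 × 1.297 = 62.27 ksi.
R_n/Ω = (62.27 × 3.712) / 2.0 = 115.6 kip.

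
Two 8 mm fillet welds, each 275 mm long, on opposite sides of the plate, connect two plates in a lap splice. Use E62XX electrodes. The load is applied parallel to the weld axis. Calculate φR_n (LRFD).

φR_n ≈ 868 kN

E62XX → F_EXX = 620 MPa.
Effective throat t_e = 0.707 × 8 = 5.656 mm.
Total length L = 550 mm; A_we = 5.656 × 550 = 3111 mm².
F_nw = 0.6 F_EXX = 0.6 × 620 = 372 MPa.
φR_n = 0.75 × 372 × 3111 × 10⁻³ = 867.9 kN.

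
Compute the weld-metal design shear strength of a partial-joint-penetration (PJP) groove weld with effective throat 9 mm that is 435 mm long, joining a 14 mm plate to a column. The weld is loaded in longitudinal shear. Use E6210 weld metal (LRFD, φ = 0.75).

E62XX → F_EXX = 620 MPa.
Effective throat (given) t_e = 9 mm.
A_we = 9 × 435 = 3915 mm².
F_nw = 0.6 F_EXX = 372 MPa.
φR_n = 0.75 × 372 × 3915 × 10⁻³ = 1092 kN.

φR_n ≈ 1090 kN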